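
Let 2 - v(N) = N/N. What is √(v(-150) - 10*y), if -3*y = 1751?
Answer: √52539/3 ≈ 76.405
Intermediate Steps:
y = -1751/3 (y = -⅓*1751 = -1751/3 ≈ -583.67)
v(N) = 1 (v(N) = 2 - N/N = 2 - 1*1 = 2 - 1 = 1)
√(v(-150) - 10*y) = √(1 - 10*(-1751/3)) = √(1 + 17510/3) = √(17513/3) = √52539/3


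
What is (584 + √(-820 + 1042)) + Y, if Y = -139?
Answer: 445 + √222 ≈ 459.90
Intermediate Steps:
(584 + √(-820 + 1042)) + Y = (584 + √(-820 + 1042)) - 139 = (584 + √222) - 139 = 445 + √222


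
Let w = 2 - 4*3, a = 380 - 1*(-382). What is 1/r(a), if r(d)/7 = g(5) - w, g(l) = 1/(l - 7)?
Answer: 2/133 ≈ 0.015038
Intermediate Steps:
g(l) = 1/(-7 + l)
a = 762 (a = 380 + 382 = 762)
w = -10 (w = 2 - 12 = -10)
r(d) = 133/2 (r(d) = 7*(1/(-7 + 5) - 1*(-10)) = 7*(1/(-2) + 10) = 7*(-½ + 10) = 7*(19/2) = 133/2)
1/r(a) = 1/(133/2) = 2/133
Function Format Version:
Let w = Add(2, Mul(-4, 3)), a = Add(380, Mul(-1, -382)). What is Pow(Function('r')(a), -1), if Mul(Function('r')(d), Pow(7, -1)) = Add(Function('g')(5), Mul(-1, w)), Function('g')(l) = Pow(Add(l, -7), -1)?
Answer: Rational(2, 133) ≈ 0.015038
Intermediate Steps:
Function('g')(l) = Pow(Add(-7, l), -1)
a = 762 (a = Add(380, 382) = 762)
w = -10 (w = Add(2, -12) = -10)
Function('r')(d) = Rational(133, 2) (Function('r')(d) = Mul(7, Add(Pow(Add(-7, 5), -1), Mul(-1, -10))) = Mul(7, Add(Pow(-2, -1), 10)) = Mul(7, Add(Rational(-1, 2), 10)) = Mul(7, Rational(19, 2)) = Rational(133, 2))
Pow(Function('r')(a), -1) = Pow(Rational(133, 2), -1) = Rational(2, 133)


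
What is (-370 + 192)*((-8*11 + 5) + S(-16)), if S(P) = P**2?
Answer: -30794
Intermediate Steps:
(-370 + 192)*((-8*11 + 5) + S(-16)) = (-370 + 192)*((-8*11 + 5) + (-16)**2) = -178*((-88 + 5) + 256) = -178*(-83 + 256) = -178*173 = -30794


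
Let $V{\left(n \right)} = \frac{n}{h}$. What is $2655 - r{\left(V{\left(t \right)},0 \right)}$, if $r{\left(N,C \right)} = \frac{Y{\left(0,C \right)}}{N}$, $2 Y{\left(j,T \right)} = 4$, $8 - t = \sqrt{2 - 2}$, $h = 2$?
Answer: $\frac{5309}{2} \approx 2654.5$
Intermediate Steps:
$t = 8$ ($t = 8 - \sqrt{2 - 2} = 8 - \sqrt{0} = 8 - 0 = 8 + 0 = 8$)
$Y{\left(j,T \right)} = 2$ ($Y{\left(j,T \right)} = \frac{1}{2} \cdot 4 = 2$)
$V{\left(n \right)} = \frac{n}{2}$
$r{\left(N,C \right)} = \frac{2}{N}$
$2655 - r{\left(V{\left(t \right)},0 \right)} = 2655 - \frac{2}{\frac{1}{2} \cdot 8} = 2655 - \frac{2}{4} = 2655 - 2 \cdot \frac{1}{4} = 2655 - \frac{1}{2} = \frac{5309}{2}$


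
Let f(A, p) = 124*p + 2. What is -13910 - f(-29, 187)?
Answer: -37100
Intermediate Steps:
f(A, p) = 2 + 124*p
-13910 - f(-29, 187) = -13910 - (2 + 124*187) = -13910 - (2 + 23188) = -13910 - 1*23190 = -13910 - 23190 = -37100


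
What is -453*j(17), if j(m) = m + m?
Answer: -15402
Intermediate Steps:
j(m) = 2*m
-453*j(17) = -906*17 = -453*34 = -15402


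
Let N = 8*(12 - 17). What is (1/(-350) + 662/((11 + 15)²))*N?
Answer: -231024/5915 ≈ -39.057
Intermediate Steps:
N = -40 (N = 8*(-5) = -40)
(1/(-350) + 662/((11 + 15)²))*N = (1/(-350) + 662/((11 + 15)²))*(-40) = (-1/350 + 662/(26²))*(-40) = (-1/350 + 662/676)*(-40) = (-1/350 + 662*(1/676))*(-40) = (-1/350 + 331/338)*(-40) = (28878/29575)*(-40) = -231024/5915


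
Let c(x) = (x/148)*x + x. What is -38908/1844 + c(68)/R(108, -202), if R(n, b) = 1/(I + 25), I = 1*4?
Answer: 48731069/17057 ≈ 2857.0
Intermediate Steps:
I = 4
R(n, b) = 1/29 (R(n, b) = 1/(4 + 25) = 1/29)
c(x) = x + x**2/148 (c(x) = (x*(1/148))*x + x = (x/148)*x + x = x**2/148 + x = x + x**2/148)
-38908/1844 + c(68)/R(108, -202) = -38908/1844 + ((1/148)*68*(148 + 68))/(1/29) = -38908*1/1844 + ((1/148)*68*216)*29 = -9727/461 + (3672/37)*29 = -9727/461 + 106488/37 = 48731069/17057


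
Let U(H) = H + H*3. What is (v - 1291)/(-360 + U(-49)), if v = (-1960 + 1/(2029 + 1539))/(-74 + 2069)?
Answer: 3065512613/1319232320 ≈ 2.3237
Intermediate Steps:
U(H) = 4*H (U(H) = H + 3*H = 4*H)
v = -2331093/2372720 (v = (-1960 + 1/3568)/1995 = (-1960 + 1/3568)*(1/1995) = -6993279/3568*1/1995 = -2331093/2372720 ≈ -0.98246)
(v - 1291)/(-360 + U(-49)) = (-2331093/2372720 - 1291)/(-360 + 4*(-49)) = -3065512613/(2372720*(-360 - 196)) = -3065512613/2372720/(-556) = -3065512613/2372720*(-1/556) = 3065512613/1319232320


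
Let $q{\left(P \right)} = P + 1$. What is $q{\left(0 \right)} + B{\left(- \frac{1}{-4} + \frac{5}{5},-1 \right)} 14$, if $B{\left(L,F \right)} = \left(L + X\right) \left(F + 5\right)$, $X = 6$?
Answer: $407$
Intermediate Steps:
$B{\left(L,F \right)} = \left(5 + F\right) \left(6 + L\right)$ ($B{\left(L,F \right)} = \left(L + 6\right) \left(F + 5\right) = \left(6 + L\right) \left(5 + F\right) = \left(5 + F\right) \left(6 + L\right)$)
$q{\left(P \right)} = 1 + P$
$q{\left(0 \right)} + B{\left(- \frac{1}{-4} + \frac{5}{5},-1 \right)} 14 = \left(1 + 0\right) + \left(30 + 5 \left(- \frac{1}{-4} + \frac{5}{5}\right) + 6 \left(-1\right) - \left(- \frac{1}{-4} + \frac{5}{5}\right)\right) 14 = 1 + \left(30 + 5 \left(\left(-1\right) \left(- \frac{1}{4}\right) + 5 \cdot \frac{1}{5}\right) - 6 - \left(\left(-1\right) \left(- \frac{1}{4}\right) + 5 \cdot \frac{1}{5}\right)\right) 14 = 1 + \left(30 + 5 \left(\frac{1}{4} + 1\right) - 6 - \left(\frac{1}{4} + 1\right)\right) 14 = 1 + \left(30 + 5 \cdot \frac{5}{4} - 6 - \frac{5}{4}\right) 14 = 1 + \left(30 + \frac{25}{4} - 6 - \frac{5}{4}\right) 14 = 1 + 29 \cdot 14 = 1 + 406 = 407$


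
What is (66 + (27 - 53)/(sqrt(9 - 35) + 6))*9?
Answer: 17712/31 + 117*I*sqrt(26)/31 ≈ 571.35 + 19.245*I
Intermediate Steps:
(66 + (27 - 53)/(sqrt(9 - 35) + 6))*9 = (66 - 26/(sqrt(-26) + 6))*9 = (66 - 26/(I*sqrt(26) + 6))*9 = (66 - 26/(6 + I*sqrt(26)))*9 = 594 - 234/(6 + I*sqrt(26))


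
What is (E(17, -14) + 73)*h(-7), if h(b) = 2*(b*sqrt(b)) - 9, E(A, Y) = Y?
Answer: -531 - 826*I*sqrt(7) ≈ -531.0 - 2185.4*I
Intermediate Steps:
h(b) = -9 + 2*b**(3/2) (h(b) = 2*b**(3/2) - 9 = -9 + 2*b**(3/2))
(E(17, -14) + 73)*h(-7) = (-14 + 73)*(-9 + 2*(-7)**(3/2)) = 59*(-9 + 2*(-7*I*sqrt(7))) = 59*(-9 - 14*I*sqrt(7)) = -531 - 826*I*sqrt(7)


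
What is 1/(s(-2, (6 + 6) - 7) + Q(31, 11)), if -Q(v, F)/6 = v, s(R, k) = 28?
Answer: -1/158 ≈ -0.0063291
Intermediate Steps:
Q(v, F) = -6*v
1/(s(-2, (6 + 6) - 7) + Q(31, 11)) = 1/(28 - 6*31) = 1/(28 - 186) = 1/(-158) = -1/158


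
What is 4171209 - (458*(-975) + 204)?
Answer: 4617555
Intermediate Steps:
4171209 - (458*(-975) + 204) = 4171209 - (-446550 + 204) = 4171209 - 1*(-446346) = 4171209 + 446346 = 4617555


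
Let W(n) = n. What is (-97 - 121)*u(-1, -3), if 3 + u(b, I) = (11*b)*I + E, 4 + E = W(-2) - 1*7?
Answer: -3706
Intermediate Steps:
E = -13 (E = -4 + (-2 - 1*7) = -4 + (-2 - 7) = -4 - 9 = -13)
u(b, I) = -16 + 11*I*b (u(b, I) = -3 + ((11*b)*I - 13) = -3 + (11*I*b - 13) = -3 + (-13 + 11*I*b) = -16 + 11*I*b)
(-97 - 121)*u(-1, -3) = (-97 - 121)*(-16 + 11*(-3)*(-1)) = -218*(-16 + 33) = -218*17 = -3706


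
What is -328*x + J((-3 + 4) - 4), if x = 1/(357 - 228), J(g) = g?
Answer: -715/129 ≈ -5.5426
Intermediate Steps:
x = 1/129 ≈ 0.0077519
-328*x + J((-3 + 4) - 4) = -328*1/129 + ((-3 + 4) - 4) = -328/129 + (1 - 4) = -328/129 - 3 = -715/129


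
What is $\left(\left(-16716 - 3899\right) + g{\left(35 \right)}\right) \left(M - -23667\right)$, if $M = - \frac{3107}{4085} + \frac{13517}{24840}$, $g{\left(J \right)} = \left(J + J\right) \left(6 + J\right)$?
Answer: $- \frac{568195293433859}{1352952} \approx -4.1997 \cdot 10^{8}$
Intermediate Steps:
$g{\left(J \right)} = 2 J \left(6 + J\right)$
$M = - \frac{4392187}{20294280}$ ($M = \left(-3107\right) \frac{1}{4085} + 13517 \cdot \frac{1}{24840} = - \frac{3107}{4085} + \frac{13517}{24840} = - \frac{4392187}{20294280} \approx -0.21642$)
$\left(\left(-16716 - 3899\right) + g{\left(35 \right)}\right) \left(M - -23667\right) = \left(\left(-16716 - 3899\right) + 2 \cdot 35 \left(6 + 35\right)\right) \left(- \frac{4392187}{20294280} - -23667\right) = \left(-20615 + 2 \cdot 35 \cdot 41\right) \left(- \frac{4392187}{20294280} + 23667\right) = \left(-20615 + 2870\right) \frac{480300332573}{20294280} = \left(-17745\right) \frac{480300332573}{20294280} = - \frac{568195293433859}{1352952}$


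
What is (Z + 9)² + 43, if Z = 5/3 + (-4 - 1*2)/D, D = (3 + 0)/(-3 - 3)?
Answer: 5011/9 ≈ 556.78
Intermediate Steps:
D = -½ (D = 3/(-6) = 3*(-⅙) = -½ ≈ -0.50000)
Z = 41/3 (Z = 5/3 + (-4 - 1*2)/(-½) = 5*(⅓) + (-4 - 2)*(-2) = 5/3 - 6*(-2) = 5/3 + 12 = 41/3 ≈ 13.667)
(Z + 9)² + 43 = (41/3 + 9)² + 43 = (68/3)² + 43 = 4624/9 + 43 = 5011/9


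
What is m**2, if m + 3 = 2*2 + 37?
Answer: 1444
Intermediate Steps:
m = 38 (m = -3 + (2*2 + 37) = -3 + (4 + 37) = -3 + 41 = 38)
m**2 = 38**2 = 1444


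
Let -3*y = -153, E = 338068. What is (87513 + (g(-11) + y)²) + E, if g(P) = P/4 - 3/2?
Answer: 6844265/16 ≈ 4.2777e+5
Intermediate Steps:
y = 51 (y = -⅓*(-153) = 51)
g(P) = -3/2 + P/4 (g(P) = P*(¼) - 3*½ = P/4 - 3/2 = -3/2 + P/4)
(87513 + (g(-11) + y)²) + E = (87513 + ((-3/2 + (¼)*(-11)) + 51)²) + 338068 = (87513 + ((-3/2 - 11/4) + 51)²) + 338068 = (87513 + (-17/4 + 51)²) + 338068 = (87513 + (187/4)²) + 338068 = (87513 + 34969/16) + 338068 = 1435177/16 + 338068 = 6844265/16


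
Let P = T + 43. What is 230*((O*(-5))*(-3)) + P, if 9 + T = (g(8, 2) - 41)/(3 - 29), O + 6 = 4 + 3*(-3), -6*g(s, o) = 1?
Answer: -454973/12 ≈ -37914.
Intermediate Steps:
g(s, o) = -⅙ (g(s, o) = -⅙*1 = -⅙)
O = -11 (O = -6 + (4 + 3*(-3)) = -6 + (4 - 9) = -6 - 5 = -11)
T = -89/12 (T = -9 + (-⅙ - 41)/(3 - 29) = -9 - 247/6/(-26) = -9 - 247/6*(-1/26) = -9 + 19/12 = -89/12 ≈ -7.4167)
P = 427/12 (P = -89/12 + 43 = 427/12 ≈ 35.583)
230*((O*(-5))*(-3)) + P = 230*(-11*(-5)*(-3)) + 427/12 = 230*(55*(-3)) + 427/12 = 230*(-165) + 427/12 = -37950 + 427/12 = -454973/12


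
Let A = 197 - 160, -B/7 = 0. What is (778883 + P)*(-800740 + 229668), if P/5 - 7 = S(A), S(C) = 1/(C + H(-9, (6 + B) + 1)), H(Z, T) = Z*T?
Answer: -5782635953568/13 ≈ -4.4482e+11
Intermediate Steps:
B = 0 (B = -7*0 = 0)
A = 37
H(Z, T) = T*Z
S(C) = 1/(-63 + C) (S(C) = 1/(C + ((6 + 0) + 1)*(-9)) = 1/(C + (6 + 1)*(-9)) = 1/(C + 7*(-9)) = 1/(C - 63) = 1/(-63 + C))
P = 905/26 (P = 35 + 5/(-63 + 37) = 35 + 5/(-26) = 35 + 5*(-1/26) = 35 - 5/26 = 905/26 ≈ 34.808)
(778883 + P)*(-800740 + 229668) = (778883 + 905/26)*(-800740 + 229668) = (20251863/26)*(-571072) = -5782635953568/13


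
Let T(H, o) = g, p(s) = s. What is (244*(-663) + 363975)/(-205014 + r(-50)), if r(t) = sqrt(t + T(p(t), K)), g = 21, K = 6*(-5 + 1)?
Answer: -41454445842/42030740225 - 202203*I*sqrt(29)/42030740225 ≈ -0.98629 - 2.5907e-5*I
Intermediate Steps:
K = -24 (K = 6*(-4) = -24)
T(H, o) = 21
r(t) = sqrt(21 + t) (r(t) = sqrt(t + 21) = sqrt(21 + t))
(244*(-663) + 363975)/(-205014 + r(-50)) = (244*(-663) + 363975)/(-205014 + sqrt(21 - 50)) = (-161772 + 363975)/(-205014 + sqrt(-29)) = 202203/(-205014 + I*sqrt(29))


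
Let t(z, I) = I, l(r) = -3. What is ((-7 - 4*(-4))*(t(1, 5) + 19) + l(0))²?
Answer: 45369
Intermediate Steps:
((-7 - 4*(-4))*(t(1, 5) + 19) + l(0))² = ((-7 - 4*(-4))*(5 + 19) - 3)² = ((-7 + 16)*24 - 3)² = (9*24 - 3)² = (216 - 3)² = 213² = 45369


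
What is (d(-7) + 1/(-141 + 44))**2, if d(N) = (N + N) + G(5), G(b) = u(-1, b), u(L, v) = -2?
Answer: 2411809/9409 ≈ 256.33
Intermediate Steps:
G(b) = -2
d(N) = -2 + 2*N (d(N) = (N + N) - 2 = 2*N - 2 = -2 + 2*N)
(d(-7) + 1/(-141 + 44))**2 = ((-2 + 2*(-7)) + 1/(-141 + 44))**2 = ((-2 - 14) + 1/(-97))**2 = (-16 - 1/97)**2 = (-1553/97)**2 = 2411809/9409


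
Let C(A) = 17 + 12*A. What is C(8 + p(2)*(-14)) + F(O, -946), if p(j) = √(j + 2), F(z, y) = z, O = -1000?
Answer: -1223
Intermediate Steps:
p(j) = √(2 + j)
C(8 + p(2)*(-14)) + F(O, -946) = (17 + 12*(8 + √(2 + 2)*(-14))) - 1000 = (17 + 12*(8 + √4*(-14))) - 1000 = (17 + 12*(8 + 2*(-14))) - 1000 = (17 + 12*(8 - 28)) - 1000 = (17 + 12*(-20)) - 1000 = (17 - 240) - 1000 = -223 - 1000 = -1223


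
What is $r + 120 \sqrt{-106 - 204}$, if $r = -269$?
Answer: $-269 + 120 i \sqrt{310} \approx -269.0 + 2112.8 i$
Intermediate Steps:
$r + 120 \sqrt{-106 - 204} = -269 + 120 \sqrt{-106 - 204} = -269 + 120 \sqrt{-310} = -269 + 120 i \sqrt{310}$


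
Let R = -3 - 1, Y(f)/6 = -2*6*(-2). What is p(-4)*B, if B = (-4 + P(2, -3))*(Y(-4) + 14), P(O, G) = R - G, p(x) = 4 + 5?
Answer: -7110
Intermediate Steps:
p(x) = 9
Y(f) = 144 (Y(f) = 6*(-2*6*(-2)) = 6*(-12*(-2)) = 6*24 = 144)
R = -4
P(O, G) = -4 - G
B = -790 (B = (-4 + (-4 - 1*(-3)))*(144 + 14) = (-4 + (-4 + 3))*158 = (-4 - 1)*158 = -5*158 = -790)
p(-4)*B = 9*(-790) = -7110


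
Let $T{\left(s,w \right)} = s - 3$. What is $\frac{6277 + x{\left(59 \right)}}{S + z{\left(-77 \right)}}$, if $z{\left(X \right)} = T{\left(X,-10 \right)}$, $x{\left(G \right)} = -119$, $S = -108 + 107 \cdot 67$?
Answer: $\frac{6158}{6981} \approx 0.88211$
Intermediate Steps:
$S = 7061$ ($S = -108 + 7169 = 7061$)
$T{\left(s,w \right)} = -3 + s$
$z{\left(X \right)} = -3 + X$
$\frac{6277 + x{\left(59 \right)}}{S + z{\left(-77 \right)}} = \frac{6277 - 119}{7061 - 80} = \frac{6158}{7061 - 80} = \frac{6158}{6981}$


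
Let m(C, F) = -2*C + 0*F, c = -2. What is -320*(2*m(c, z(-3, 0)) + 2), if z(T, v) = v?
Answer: -3200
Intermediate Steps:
m(C, F) = -2*C (m(C, F) = -2*C + 0 = -2*C)
-320*(2*m(c, z(-3, 0)) + 2) = -320*(2*(-2*(-2)) + 2) = -320*(2*4 + 2) = -320*(8 + 2) = -320*10 = -3200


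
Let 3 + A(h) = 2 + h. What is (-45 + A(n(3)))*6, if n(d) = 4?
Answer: -252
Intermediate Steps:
A(h) = -1 + h (A(h) = -3 + (2 + h) = -1 + h)
(-45 + A(n(3)))*6 = (-45 + (-1 + 4))*6 = (-45 + 3)*6 = -42*6 = -252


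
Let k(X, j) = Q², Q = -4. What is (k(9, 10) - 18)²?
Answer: 4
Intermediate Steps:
k(X, j) = 16 (k(X, j) = (-4)² = 16)
(k(9, 10) - 18)² = (16 - 18)² = (-2)² = 4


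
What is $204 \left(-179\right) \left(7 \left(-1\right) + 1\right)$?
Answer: $219096$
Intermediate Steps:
$204 \left(-179\right) \left(7 \left(-1\right) + 1\right) = - 36516 \left(-7 + 1\right) = \left(-36516\right) \left(-6\right) = 219096$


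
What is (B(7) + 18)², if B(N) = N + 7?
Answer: 1024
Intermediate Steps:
B(N) = 7 + N
(B(7) + 18)² = ((7 + 7) + 18)² = (14 + 18)² = 32² = 1024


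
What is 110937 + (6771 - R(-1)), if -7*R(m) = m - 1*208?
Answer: 823747/7 ≈ 1.1768e+5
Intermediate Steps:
R(m) = 208/7 - m/7 (R(m) = -(m - 1*208)/7 = -(m - 208)/7 = -(-208 + m)/7 = 208/7 - m/7)
110937 + (6771 - R(-1)) = 110937 + (6771 - (208/7 - ⅐*(-1))) = 110937 + (6771 - (208/7 + ⅐)) = 110937 + (6771 - 1*209/7) = 110937 + (6771 - 209/7) = 110937 + 47188/7 = 823747/7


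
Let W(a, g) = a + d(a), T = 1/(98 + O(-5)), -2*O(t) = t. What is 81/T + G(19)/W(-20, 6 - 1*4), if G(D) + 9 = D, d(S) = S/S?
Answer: 309319/38 ≈ 8140.0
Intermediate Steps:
O(t) = -t/2
d(S) = 1
G(D) = -9 + D
T = 2/201 (T = 1/(98 - ½*(-5)) = 1/(98 + 5/2) = 1/(201/2) = 2/201 ≈ 0.0099503)
W(a, g) = 1 + a (W(a, g) = a + 1 = 1 + a)
81/T + G(19)/W(-20, 6 - 1*4) = 81/(2/201) + (-9 + 19)/(1 - 20) = 81*(201/2) + 10/(-19) = 16281/2 + 10*(-1/19) = 16281/2 - 10/19 = 309319/38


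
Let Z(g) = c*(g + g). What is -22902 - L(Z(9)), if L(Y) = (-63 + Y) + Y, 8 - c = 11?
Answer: -22731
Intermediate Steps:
c = -3 (c = 8 - 1*11 = 8 - 11 = -3)
Z(g) = -6*g (Z(g) = -3*(g + g) = -6*g)
L(Y) = -63 + 2*Y
-22902 - L(Z(9)) = -22902 - (-63 + 2*(-6*9)) = -22902 - (-63 + 2*(-54)) = -22902 - (-63 - 108) = -22902 - 1*(-171) = -22902 + 171 = -22731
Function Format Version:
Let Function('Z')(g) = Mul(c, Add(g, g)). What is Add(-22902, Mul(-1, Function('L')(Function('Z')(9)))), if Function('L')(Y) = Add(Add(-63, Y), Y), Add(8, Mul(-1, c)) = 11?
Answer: -22731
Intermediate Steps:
c = -3 (c = Add(8, Mul(-1, 11)) = Add(8, -11) = -3)
Function('Z')(g) = Mul(-6, g) (Function('Z')(g) = Mul(-3, Add(g, g)) = Mul(-3, Mul(2, g)) = Mul(-6, g))
Function('L')(Y) = Add(-63, Mul(2, Y))
Add(-22902, Mul(-1, Function('L')(Function('Z')(9)))) = Add(-22902, Mul(-1, Add(-63, Mul(2, Mul(-6, 9))))) = Add(-22902, Mul(-1, Add(-63, Mul(2, -54)))) = Add(-22902, Mul(-1, Add(-63, -108))) = Add(-22902, Mul(-1, -171)) = Add(-22902, 171) = -22731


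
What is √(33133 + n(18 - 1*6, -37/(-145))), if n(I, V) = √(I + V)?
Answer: √(696621325 + 145*√257665)/145 ≈ 182.03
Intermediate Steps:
√(33133 + n(18 - 1*6, -37/(-145))) = √(33133 + √((18 - 1*6) - 37/(-145))) = √(33133 + √((18 - 6) - 37*(-1/145))) = √(33133 + √(12 + 37/145)) = √(33133 + √(1777/145)) = √(33133 + √257665/145)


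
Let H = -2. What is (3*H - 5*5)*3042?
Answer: -94302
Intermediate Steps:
(3*H - 5*5)*3042 = (3*(-2) - 5*5)*3042 = (-6 - 25)*3042 = -31*3042 = -94302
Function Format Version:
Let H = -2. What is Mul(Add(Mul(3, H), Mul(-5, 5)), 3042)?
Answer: -94302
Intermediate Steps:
Mul(Add(Mul(3, H), Mul(-5, 5)), 3042) = Mul(Add(Mul(3, -2), Mul(-5, 5)), 3042) = Mul(Add(-6, -25), 3042) = Mul(-31, 3042) = -94302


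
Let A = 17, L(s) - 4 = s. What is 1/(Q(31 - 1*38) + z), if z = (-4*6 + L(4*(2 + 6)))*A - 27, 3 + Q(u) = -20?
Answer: 1/154 ≈ 0.0064935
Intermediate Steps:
L(s) = 4 + s
Q(u) = -23 (Q(u) = -3 - 20 = -23)
z = 177 (z = (-4*6 + (4 + 4*(2 + 6)))*17 - 27 = (-24 + (4 + 4*8))*17 - 27 = (-24 + (4 + 32))*17 - 27 = (-24 + 36)*17 - 27 = 12*17 - 27 = 204 - 27 = 177)
1/(Q(31 - 1*38) + z) = 1/(-23 + 177) = 1/154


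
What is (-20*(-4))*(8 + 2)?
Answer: 800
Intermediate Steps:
(-20*(-4))*(8 + 2) = 80*10 = 800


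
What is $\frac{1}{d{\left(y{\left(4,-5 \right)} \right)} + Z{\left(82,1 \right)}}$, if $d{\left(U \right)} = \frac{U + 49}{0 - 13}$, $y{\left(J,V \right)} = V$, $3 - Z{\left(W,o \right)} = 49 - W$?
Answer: $\frac{13}{424} \approx 0.03066$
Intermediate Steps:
$Z{\left(W,o \right)} = -46 + W$ ($Z{\left(W,o \right)} = 3 - \left(49 - W\right) = 3 + \left(-49 + W\right) = -46 + W$)
$d{\left(U \right)} = - \frac{49}{13} - \frac{U}{13}$ ($d{\left(U \right)} = \frac{49 + U}{-13} = \left(49 + U\right) \left(- \frac{1}{13}\right) = - \frac{49}{13} - \frac{U}{13}$)
$\frac{1}{d{\left(y{\left(4,-5 \right)} \right)} + Z{\left(82,1 \right)}} = \frac{1}{\left(- \frac{49}{13} - - \frac{5}{13}\right) + \left(-46 + 82\right)} = \frac{1}{\left(- \frac{49}{13} + \frac{5}{13}\right) + 36} = \frac{1}{- \frac{44}{13} + 36} = \frac{1}{\frac{424}{13}} = \frac{13}{424}$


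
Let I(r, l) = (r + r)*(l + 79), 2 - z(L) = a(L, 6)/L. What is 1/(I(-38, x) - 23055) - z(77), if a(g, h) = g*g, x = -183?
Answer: 1136324/15151 ≈ 75.000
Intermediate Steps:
a(g, h) = g**2
z(L) = 2 - L (z(L) = 2 - L**2/L = 2 - L)
I(r, l) = 2*r*(79 + l) (I(r, l) = (2*r)*(79 + l) = 2*r*(79 + l))
1/(I(-38, x) - 23055) - z(77) = 1/(2*(-38)*(79 - 183) - 23055) - (2 - 1*77) = 1/(2*(-38)*(-104) - 23055) - (2 - 77) = 1/(7904 - 23055) - 1*(-75) = 1/(-15151) + 75 = -1/15151 + 75 = 1136324/15151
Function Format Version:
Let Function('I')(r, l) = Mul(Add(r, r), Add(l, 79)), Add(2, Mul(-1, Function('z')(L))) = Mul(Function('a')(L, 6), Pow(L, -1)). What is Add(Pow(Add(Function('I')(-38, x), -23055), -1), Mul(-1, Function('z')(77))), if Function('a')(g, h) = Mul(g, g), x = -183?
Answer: Rational(1136324, 15151) ≈ 75.000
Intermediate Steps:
Function('a')(g, h) = Pow(g, 2)
Function('z')(L) = Add(2, Mul(-1, L)) (Function('z')(L) = Add(2, Mul(-1, Mul(Pow(L, 2), Pow(L, -1)))) = Add(2, Mul(-1, L)))
Function('I')(r, l) = Mul(2, r, Add(79, l)) (Function('I')(r, l) = Mul(Mul(2, r), Add(79, l)) = Mul(2, r, Add(79, l)))
Add(Pow(Add(Function('I')(-38, x), -23055), -1), Mul(-1, Function('z')(77))) = Add(Pow(Add(Mul(2, -38, Add(79, -183)), -23055), -1), Mul(-1, Add(2, Mul(-1, 77)))) = Add(Pow(Add(Mul(2, -38, -104), -23055), -1), Mul(-1, Add(2, -77))) = Add(Pow(Add(7904, -23055), -1), Mul(-1, -75)) = Add(Pow(-15151, -1), 75) = Add(Rational(-1, 15151), 75) = Rational(1136324, 15151)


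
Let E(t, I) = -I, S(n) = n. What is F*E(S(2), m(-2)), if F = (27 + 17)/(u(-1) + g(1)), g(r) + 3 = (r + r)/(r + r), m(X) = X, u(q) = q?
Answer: -88/3 ≈ -29.333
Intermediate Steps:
g(r) = -2 (g(r) = -3 + (r + r)/(r + r) = -3 + (2*r)/((2*r)) = -3 + (2*r)*(1/(2*r)) = -3 + 1 = -2)
F = -44/3 (F = (27 + 17)/(-1 - 2) = 44/(-3) = 44*(-1/3) = -44/3 ≈ -14.667)
F*E(S(2), m(-2)) = -(-44)*(-2)/3 = -44/3*2 = -88/3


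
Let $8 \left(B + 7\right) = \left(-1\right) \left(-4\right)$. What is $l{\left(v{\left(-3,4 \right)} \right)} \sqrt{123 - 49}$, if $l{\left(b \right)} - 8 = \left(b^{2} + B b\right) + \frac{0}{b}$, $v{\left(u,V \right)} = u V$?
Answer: $230 \sqrt{74} \approx 1978.5$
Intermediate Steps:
$B = - \frac{13}{2}$ ($B = -7 + \frac{\left(-1\right) \left(-4\right)}{8} = -7 + \frac{1}{8} \cdot 4 = -7 + \frac{1}{2} = - \frac{13}{2} \approx -6.5$)
$v{\left(u,V \right)} = V u$
$l{\left(b \right)} = 8 + b^{2} - \frac{13 b}{2}$ ($l{\left(b \right)} = 8 + \left(\left(b^{2} - \frac{13 b}{2}\right) + \frac{0}{b}\right) = 8 + \left(\left(b^{2} - \frac{13 b}{2}\right) + 0\right) = 8 + \left(b^{2} - \frac{13 b}{2}\right) = 8 + b^{2} - \frac{13 b}{2}$)
$l{\left(v{\left(-3,4 \right)} \right)} \sqrt{123 - 49} = \left(8 + \left(4 \left(-3\right)\right)^{2} - \frac{13 \cdot 4 \left(-3\right)}{2}\right) \sqrt{123 - 49} = \left(8 + \left(-12\right)^{2} - -78\right) \sqrt{74} = \left(8 + 144 + 78\right) \sqrt{74} = 230 \sqrt{74}$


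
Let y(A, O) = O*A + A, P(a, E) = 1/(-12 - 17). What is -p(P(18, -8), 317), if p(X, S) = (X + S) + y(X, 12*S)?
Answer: -5387/29 ≈ -185.76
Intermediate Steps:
P(a, E) = -1/29 (P(a, E) = 1/(-29) = -1/29)
y(A, O) = A + A*O (y(A, O) = A*O + A = A + A*O)
p(X, S) = S + X + X*(1 + 12*S) (p(X, S) = (X + S) + X*(1 + 12*S) = (S + X) + X*(1 + 12*S) = S + X + X*(1 + 12*S))
-p(P(18, -8), 317) = -(317 - 1/29 - (1 + 12*317)/29) = -(317 - 1/29 - (1 + 3804)/29) = -(317 - 1/29 - 1/29*3805) = -(317 - 1/29 - 3805/29) = -1*5387/29 = -5387/29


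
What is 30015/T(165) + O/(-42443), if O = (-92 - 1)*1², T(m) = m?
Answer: 84929466/466873 ≈ 181.91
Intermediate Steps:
O = -93 (O = -93*1 = -93)
30015/T(165) + O/(-42443) = 30015/165 - 93/(-42443) = 30015*(1/165) - 93*(-1/42443) = 2001/11 + 93/42443 = 84929466/466873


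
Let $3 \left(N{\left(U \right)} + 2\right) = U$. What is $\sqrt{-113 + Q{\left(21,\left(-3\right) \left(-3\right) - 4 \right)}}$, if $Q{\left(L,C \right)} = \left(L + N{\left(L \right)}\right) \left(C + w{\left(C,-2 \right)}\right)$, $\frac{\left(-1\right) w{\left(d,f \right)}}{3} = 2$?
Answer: $i \sqrt{139} \approx 11.79 i$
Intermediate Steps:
$N{\left(U \right)} = -2 + \frac{U}{3}$
$w{\left(d,f \right)} = -6$ ($w{\left(d,f \right)} = \left(-3\right) 2 = -6$)
$Q{\left(L,C \right)} = \left(-6 + C\right) \left(-2 + \frac{4 L}{3}\right)$ ($Q{\left(L,C \right)} = \left(L + \left(-2 + \frac{L}{3}\right)\right) \left(C - 6\right) = \left(-2 + \frac{4 L}{3}\right) \left(-6 + C\right) = \left(-6 + C\right) \left(-2 + \frac{4 L}{3}\right)$)
$\sqrt{-113 + Q{\left(21,\left(-3\right) \left(-3\right) - 4 \right)}} = \sqrt{-113 + \left(12 - 168 - 2 \left(\left(-3\right) \left(-3\right) - 4\right) + \frac{4}{3} \left(\left(-3\right) \left(-3\right) - 4\right) 21\right)} = \sqrt{-113 + \left(12 - 168 - 2 \left(9 - 4\right) + \frac{4}{3} \left(9 - 4\right) 21\right)} = \sqrt{-113 + \left(12 - 168 - 10 + \frac{4}{3} \cdot 5 \cdot 21\right)} = \sqrt{-113 + \left(12 - 168 - 10 + 140\right)} = \sqrt{-113 - 26} = \sqrt{-139} = i \sqrt{139}$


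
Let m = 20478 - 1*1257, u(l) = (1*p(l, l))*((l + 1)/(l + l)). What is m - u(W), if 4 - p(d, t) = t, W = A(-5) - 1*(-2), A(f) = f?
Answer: 57656/3 ≈ 19219.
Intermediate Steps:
W = -3 (W = -5 - 1*(-2) = -5 + 2 = -3)
p(d, t) = 4 - t
u(l) = (1 + l)*(4 - l)/(2*l) (u(l) = (1*(4 - l))*((l + 1)/(l + l)) = (4 - l)*((1 + l)/((2*l))) = (4 - l)*((1 + l)*(1/(2*l))) = (4 - l)*((1 + l)/(2*l)) = (1 + l)*(4 - l)/(2*l))
m = 19221 (m = 20478 - 1257 = 19221)
m - u(W) = 19221 - (3/2 + 2/(-3) - 1/2*(-3)) = 19221 - (3/2 + 2*(-1/3) + 3/2) = 19221 - (3/2 - 2/3 + 3/2) = 19221 - 1*7/3 = 19221 - 7/3 = 57656/3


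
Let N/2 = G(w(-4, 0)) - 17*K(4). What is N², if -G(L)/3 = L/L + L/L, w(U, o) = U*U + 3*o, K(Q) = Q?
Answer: 21904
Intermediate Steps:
w(U, o) = U² + 3*o
G(L) = -6 (G(L) = -3*(L/L + L/L) = -3*(1 + 1) = -3*2 = -6)
N = -148 (N = 2*(-6 - 17*4) = 2*(-6 - 68) = 2*(-74) = -148)
N² = (-148)² = 21904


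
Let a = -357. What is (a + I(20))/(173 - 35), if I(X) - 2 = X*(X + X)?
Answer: 445/138 ≈ 3.2246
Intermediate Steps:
I(X) = 2 + 2*X² (I(X) = 2 + X*(X + X) = 2 + X*(2*X) = 2 + 2*X²)
(a + I(20))/(173 - 35) = (-357 + (2 + 2*20²))/(173 - 35) = (-357 + (2 + 2*400))/138 = (-357 + (2 + 800))*(1/138) = (-357 + 802)*(1/138) = 445*(1/138) = 445/138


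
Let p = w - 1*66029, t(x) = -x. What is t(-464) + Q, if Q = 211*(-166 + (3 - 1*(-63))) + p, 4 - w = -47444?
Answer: -39217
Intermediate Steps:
w = 47448 (w = 4 - 1*(-47444) = 4 + 47444 = 47448)
p = -18581 (p = 47448 - 1*66029 = 47448 - 66029 = -18581)
Q = -39681 (Q = 211*(-166 + (3 - 1*(-63))) - 18581 = 211*(-166 + (3 + 63)) - 18581 = 211*(-166 + 66) - 18581 = 211*(-100) - 18581 = -21100 - 18581 = -39681)
t(-464) + Q = -1*(-464) - 39681 = 464 - 39681 = -39217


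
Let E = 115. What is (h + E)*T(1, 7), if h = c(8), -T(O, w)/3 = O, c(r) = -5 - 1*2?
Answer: -324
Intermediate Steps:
c(r) = -7 (c(r) = -5 - 2 = -7)
T(O, w) = -3*O
h = -7
(h + E)*T(1, 7) = (-7 + 115)*(-3*1) = 108*(-3) = -324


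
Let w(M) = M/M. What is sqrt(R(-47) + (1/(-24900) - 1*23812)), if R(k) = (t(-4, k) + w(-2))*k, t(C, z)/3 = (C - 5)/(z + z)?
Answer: I*sqrt(148011887499)/2490 ≈ 154.51*I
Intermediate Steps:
w(M) = 1
t(C, z) = 3*(-5 + C)/(2*z) (t(C, z) = 3*((C - 5)/(z + z)) = 3*((-5 + C)/((2*z))) = 3*((-5 + C)*(1/(2*z))) = 3*((-5 + C)/(2*z)) = 3*(-5 + C)/(2*z))
R(k) = k*(1 - 27/(2*k)) (R(k) = (3*(-5 - 4)/(2*k) + 1)*k = ((3/2)*(-9)/k + 1)*k = (-27/(2*k) + 1)*k = (1 - 27/(2*k))*k = k*(1 - 27/(2*k)))
sqrt(R(-47) + (1/(-24900) - 1*23812)) = sqrt((-27/2 - 47) + (1/(-24900) - 1*23812)) = sqrt(-121/2 + (-1/24900 - 23812)) = sqrt(-121/2 - 592918801/24900) = sqrt(-594425251/24900) = I*sqrt(148011887499)/2490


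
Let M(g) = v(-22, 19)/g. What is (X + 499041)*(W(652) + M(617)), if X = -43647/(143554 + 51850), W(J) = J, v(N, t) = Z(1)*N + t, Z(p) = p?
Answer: 3566205117008607/10960388 ≈ 3.2537e+8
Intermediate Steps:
v(N, t) = N + t (v(N, t) = 1*N + t = N + t)
X = -43647/195404 ≈ -0.22337
M(g) = -3/g (M(g) = (-22 + 19)/g = -3/g)
(X + 499041)*(W(652) + M(617)) = (-43647/195404 + 499041)*(652 - 3/617) = 97514563917*(652 - 3*1/617)/195404 = 97514563917*(652 - 3/617)/195404 = (97514563917/195404)*(402281/617) = 3566205117008607/10960388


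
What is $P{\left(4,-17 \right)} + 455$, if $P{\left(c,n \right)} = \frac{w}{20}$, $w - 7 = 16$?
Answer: $\frac{9123}{20} \approx 456.15$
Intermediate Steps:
$w = 23$ ($w = 7 + 16 = 23$)
$P{\left(c,n \right)} = \frac{23}{20}$
$P{\left(4,-17 \right)} + 455 = \frac{23}{20} + 455 = \frac{9123}{20}$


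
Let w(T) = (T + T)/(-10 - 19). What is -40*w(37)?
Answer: 2960/29 ≈ 102.07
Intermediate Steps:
w(T) = -2*T/29 (w(T) = (2*T)/(-29) = (2*T)*(-1/29) = -2*T/29)
-40*w(37) = -(-80)*37/29 = -40*(-74/29) = 2960/29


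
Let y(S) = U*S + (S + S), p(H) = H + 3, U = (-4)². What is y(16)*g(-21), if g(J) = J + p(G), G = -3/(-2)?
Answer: -4752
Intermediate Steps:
G = 3/2 (G = -3*(-½) = 3/2 ≈ 1.5000)
U = 16
p(H) = 3 + H
g(J) = 9/2 + J (g(J) = J + (3 + 3/2) = J + 9/2 = 9/2 + J)
y(S) = 18*S (y(S) = 16*S + (S + S) = 16*S + 2*S = 18*S)
y(16)*g(-21) = (18*16)*(9/2 - 21) = 288*(-33/2) = -4752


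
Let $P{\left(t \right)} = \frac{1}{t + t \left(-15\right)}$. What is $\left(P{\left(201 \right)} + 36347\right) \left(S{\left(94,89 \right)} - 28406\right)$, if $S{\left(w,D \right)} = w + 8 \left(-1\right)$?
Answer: $- \frac{482763757040}{469} \approx -1.0293 \cdot 10^{9}$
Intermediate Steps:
$P{\left(t \right)} = - \frac{1}{14 t}$ ($P{\left(t \right)} = \frac{1}{t - 15 t} = \frac{1}{\left(-14\right) t} = - \frac{1}{14 t}$)
$S{\left(w,D \right)} = -8 + w$ ($S{\left(w,D \right)} = w - 8 = -8 + w$)
$\left(P{\left(201 \right)} + 36347\right) \left(S{\left(94,89 \right)} - 28406\right) = \left(- \frac{1}{14 \cdot 201} + 36347\right) \left(\left(-8 + 94\right) - 28406\right) = \left(\left(- \frac{1}{14}\right) \frac{1}{201} + 36347\right) \left(86 - 28406\right) = \left(- \frac{1}{2814} + 36347\right) \left(-28320\right) = \frac{102280457}{2814} \left(-28320\right) = - \frac{482763757040}{469}$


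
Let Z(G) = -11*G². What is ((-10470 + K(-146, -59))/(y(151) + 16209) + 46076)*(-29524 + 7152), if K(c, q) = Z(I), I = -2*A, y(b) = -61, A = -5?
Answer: -4161324431054/4037 ≈ -1.0308e+9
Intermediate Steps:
I = 10 (I = -2*(-5) = 10)
K(c, q) = -1100 (K(c, q) = -11*10² = -11*100 = -1100)
((-10470 + K(-146, -59))/(y(151) + 16209) + 46076)*(-29524 + 7152) = ((-10470 - 1100)/(-61 + 16209) + 46076)*(-29524 + 7152) = (-11570/16148 + 46076)*(-22372) = (-11570*1/16148 + 46076)*(-22372) = (-5785/8074 + 46076)*(-22372) = (372011839/8074)*(-22372) = -4161324431054/4037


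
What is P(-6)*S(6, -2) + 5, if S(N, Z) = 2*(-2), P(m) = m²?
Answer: -139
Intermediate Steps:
S(N, Z) = -4
P(-6)*S(6, -2) + 5 = (-6)²*(-4) + 5 = 36*(-4) + 5 = -144 + 5 = -139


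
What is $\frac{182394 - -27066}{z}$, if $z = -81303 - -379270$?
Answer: $\frac{209460}{297967} \approx 0.70296$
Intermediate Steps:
$z = 297967$ ($z = -81303 + 379270 = 297967$)
$\frac{182394 - -27066}{z} = \frac{182394 - -27066}{297967} = \left(182394 + 27066\right) \frac{1}{297967} = 209460 \cdot \frac{1}{297967} = \frac{209460}{297967}$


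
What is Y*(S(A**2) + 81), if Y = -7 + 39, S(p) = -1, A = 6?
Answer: 2560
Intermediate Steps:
Y = 32
Y*(S(A**2) + 81) = 32*(-1 + 81) = 32*80 = 2560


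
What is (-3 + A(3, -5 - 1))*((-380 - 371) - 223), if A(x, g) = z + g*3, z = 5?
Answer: 15584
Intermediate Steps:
A(x, g) = 5 + 3*g (A(x, g) = 5 + g*3 = 5 + 3*g)
(-3 + A(3, -5 - 1))*((-380 - 371) - 223) = (-3 + (5 + 3*(-5 - 1)))*((-380 - 371) - 223) = (-3 + (5 + 3*(-6)))*(-751 - 223) = (-3 + (5 - 18))*(-974) = (-3 - 13)*(-974) = -16*(-974) = 15584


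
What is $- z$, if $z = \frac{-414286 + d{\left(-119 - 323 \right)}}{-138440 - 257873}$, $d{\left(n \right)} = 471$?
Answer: $- \frac{413815}{396313} \approx -1.0442$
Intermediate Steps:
$z = \frac{413815}{396313}$ ($z = \frac{-414286 + 471}{-138440 - 257873} = - \frac{413815}{-396313} = \left(-413815\right) \left(- \frac{1}{396313}\right) = \frac{413815}{396313} \approx 1.0442$)
$- z = \left(-1\right) \frac{413815}{396313} = - \frac{413815}{396313}$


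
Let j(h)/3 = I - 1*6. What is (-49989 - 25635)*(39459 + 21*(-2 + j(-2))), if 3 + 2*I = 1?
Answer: -2947521024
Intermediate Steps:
I = -1 (I = -3/2 + (1/2)*1 = -3/2 + 1/2 = -1)
j(h) = -21 (j(h) = 3*(-1 - 1*6) = 3*(-1 - 6) = 3*(-7) = -21)
(-49989 - 25635)*(39459 + 21*(-2 + j(-2))) = (-49989 - 25635)*(39459 + 21*(-2 - 21)) = -75624*(39459 + 21*(-23)) = -75624*(39459 - 483) = -75624*38976 = -2947521024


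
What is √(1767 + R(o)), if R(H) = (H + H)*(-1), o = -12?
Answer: 3*√199 ≈ 42.320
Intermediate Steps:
R(H) = -2*H (R(H) = (2*H)*(-1) = -2*H)
√(1767 + R(o)) = √(1767 - 2*(-12)) = √(1767 + 24) = √1791 = 3*√199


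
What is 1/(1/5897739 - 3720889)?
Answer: -5897739/21944832169970 ≈ -2.6875e-7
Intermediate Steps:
1/(1/5897739 - 3720889) = 1/(-21944832169970/5897739) = -5897739/21944832169970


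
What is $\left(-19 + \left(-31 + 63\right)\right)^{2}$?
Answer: $169$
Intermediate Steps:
$\left(-19 + \left(-31 + 63\right)\right)^{2} = \left(-19 + 32\right)^{2} = 13^{2} = 169$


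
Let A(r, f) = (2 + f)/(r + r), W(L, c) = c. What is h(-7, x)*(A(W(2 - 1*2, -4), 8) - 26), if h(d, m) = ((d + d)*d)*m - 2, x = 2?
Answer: -10573/2 ≈ -5286.5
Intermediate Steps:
A(r, f) = (2 + f)/(2*r) (A(r, f) = (2 + f)/((2*r)) = (2 + f)*(1/(2*r)) = (2 + f)/(2*r))
h(d, m) = -2 + 2*m*d² (h(d, m) = ((2*d)*d)*m - 2 = (2*d²)*m - 2 = 2*m*d² - 2 = -2 + 2*m*d²)
h(-7, x)*(A(W(2 - 1*2, -4), 8) - 26) = (-2 + 2*2*(-7)²)*((½)*(2 + 8)/(-4) - 26) = (-2 + 2*2*49)*((½)*(-¼)*10 - 26) = (-2 + 196)*(-5/4 - 26) = 194*(-109/4) = -10573/2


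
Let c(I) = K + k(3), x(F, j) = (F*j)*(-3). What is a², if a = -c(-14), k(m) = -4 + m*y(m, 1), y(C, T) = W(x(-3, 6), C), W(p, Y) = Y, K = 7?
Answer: 144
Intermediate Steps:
x(F, j) = -3*F*j
y(C, T) = C
k(m) = -4 + m² (k(m) = -4 + m*m = -4 + m²)
c(I) = 12 (c(I) = 7 + (-4 + 3²) = 7 + (-4 + 9) = 7 + 5 = 12)
a = -12 (a = -1*12 = -12)
a² = (-12)² = 144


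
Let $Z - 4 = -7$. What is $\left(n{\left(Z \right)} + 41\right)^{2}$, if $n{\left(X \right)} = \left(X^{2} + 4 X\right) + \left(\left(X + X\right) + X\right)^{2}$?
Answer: $14161$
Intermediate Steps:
$Z = -3$ ($Z = 4 - 7 = -3$)
$n{\left(X \right)} = 4 X + 10 X^{2}$ ($n{\left(X \right)} = \left(X^{2} + 4 X\right) + \left(2 X + X\right)^{2} = \left(X^{2} + 4 X\right) + \left(3 X\right)^{2} = \left(X^{2} + 4 X\right) + 9 X^{2} = 4 X + 10 X^{2}$)
$\left(n{\left(Z \right)} + 41\right)^{2} = \left(2 \left(-3\right) \left(2 + 5 \left(-3\right)\right) + 41\right)^{2} = \left(2 \left(-3\right) \left(2 - 15\right) + 41\right)^{2} = \left(2 \left(-3\right) \left(-13\right) + 41\right)^{2} = \left(78 + 41\right)^{2} = 119^{2} = 14161$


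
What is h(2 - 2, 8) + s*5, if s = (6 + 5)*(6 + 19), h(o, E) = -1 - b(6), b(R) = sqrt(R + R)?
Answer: 1374 - 2*sqrt(3) ≈ 1370.5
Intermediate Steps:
b(R) = sqrt(2)*sqrt(R) (b(R) = sqrt(2*R) = sqrt(2)*sqrt(R))
h(o, E) = -1 - 2*sqrt(3) (h(o, E) = -1 - sqrt(2)*sqrt(6) = -1 - 2*sqrt(3))
s = 275 (s = 11*25 = 275)
h(2 - 2, 8) + s*5 = (-1 - 2*sqrt(3)) + 275*5 = (-1 - 2*sqrt(3)) + 1375 = 1374 - 2*sqrt(3)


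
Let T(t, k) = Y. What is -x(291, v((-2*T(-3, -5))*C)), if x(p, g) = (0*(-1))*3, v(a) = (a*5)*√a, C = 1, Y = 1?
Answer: 0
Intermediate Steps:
T(t, k) = 1
v(a) = 5*a^(3/2) (v(a) = (5*a)*√a = 5*a^(3/2))
x(p, g) = 0 (x(p, g) = 0*3 = 0)
-x(291, v((-2*T(-3, -5))*C)) = -1*0 = 0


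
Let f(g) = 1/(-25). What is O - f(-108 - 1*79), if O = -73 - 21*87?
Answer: -47499/25 ≈ -1900.0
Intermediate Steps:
O = -1900 (O = -73 - 1827 = -1900)
f(g) = -1/25
O - f(-108 - 1*79) = -1900 - 1*(-1/25) = -1900 + 1/25 = -47499/25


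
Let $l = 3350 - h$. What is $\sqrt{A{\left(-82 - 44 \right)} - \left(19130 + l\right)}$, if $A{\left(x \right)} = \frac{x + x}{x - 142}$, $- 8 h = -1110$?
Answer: $\frac{i \sqrt{401142601}}{134} \approx 149.47 i$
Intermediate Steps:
$h = \frac{555}{4}$ ($h = \left(- \frac{1}{8}\right) \left(-1110\right) = \frac{555}{4} \approx 138.75$)
$l = \frac{12845}{4}$ ($l = 3350 - \frac{555}{4} = \frac{12845}{4} \approx 3211.3$)
$A{\left(x \right)} = \frac{2 x}{-142 + x}$
$\sqrt{A{\left(-82 - 44 \right)} - \left(19130 + l\right)} = \sqrt{\frac{2 \left(-82 - 44\right)}{-142 - 126} - \frac{89365}{4}} = \sqrt{2 \left(-126\right) \frac{1}{-142 - 126} - \frac{89365}{4}} = \sqrt{2 \left(-126\right) \frac{1}{-268} - \frac{89365}{4}} = \sqrt{2 \left(-126\right) \left(- \frac{1}{268}\right) - \frac{89365}{4}} = \sqrt{\frac{63}{67} - \frac{89365}{4}} = \sqrt{- \frac{5987203}{268}} = \frac{i \sqrt{401142601}}{134}$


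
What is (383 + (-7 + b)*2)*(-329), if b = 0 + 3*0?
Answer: -121401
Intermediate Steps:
b = 0 (b = 0 + 0 = 0)
(383 + (-7 + b)*2)*(-329) = (383 + (-7 + 0)*2)*(-329) = (383 - 7*2)*(-329) = (383 - 14)*(-329) = 369*(-329) = -121401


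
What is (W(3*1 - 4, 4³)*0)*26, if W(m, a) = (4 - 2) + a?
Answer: 0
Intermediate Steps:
W(m, a) = 2 + a
(W(3*1 - 4, 4³)*0)*26 = ((2 + 4³)*0)*26 = ((2 + 64)*0)*26 = (66*0)*26 = 0*26 = 0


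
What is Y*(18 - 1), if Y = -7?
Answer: -119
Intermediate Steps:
Y*(18 - 1) = -7*(18 - 1) = -7*17 = -119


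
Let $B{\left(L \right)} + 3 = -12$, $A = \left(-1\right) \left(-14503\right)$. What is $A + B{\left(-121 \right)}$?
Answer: $14488$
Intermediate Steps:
$A = 14503$
$B{\left(L \right)} = -15$ ($B{\left(L \right)} = -3 - 12 = -15$)
$A + B{\left(-121 \right)} = 14503 - 15 = 14488$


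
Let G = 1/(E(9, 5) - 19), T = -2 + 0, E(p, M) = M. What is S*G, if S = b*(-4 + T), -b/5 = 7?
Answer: -15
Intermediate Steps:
b = -35 (b = -5*7 = -35)
T = -2
S = 210 (S = -35*(-4 - 2) = -35*(-6) = 210)
G = -1/14 (G = 1/(5 - 19) = 1/(-14) = -1/14 ≈ -0.071429)
S*G = 210*(-1/14) = -15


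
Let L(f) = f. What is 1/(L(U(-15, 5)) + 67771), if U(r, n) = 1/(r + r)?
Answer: 30/2033129 ≈ 1.4756e-5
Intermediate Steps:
U(r, n) = 1/(2*r)
1/(L(U(-15, 5)) + 67771) = 1/((½)/(-15) + 67771) = 1/((½)*(-1/15) + 67771) = 1/(-1/30 + 67771) = 1/(2033129/30) = 30/2033129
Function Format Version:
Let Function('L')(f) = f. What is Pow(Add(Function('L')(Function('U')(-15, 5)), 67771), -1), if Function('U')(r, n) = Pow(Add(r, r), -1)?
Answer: Rational(30, 2033129) ≈ 1.4756e-5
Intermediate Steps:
Function('U')(r, n) = Mul(Rational(1, 2), Pow(r, -1)) (Function('U')(r, n) = Pow(Mul(2, r), -1) = Mul(Rational(1, 2), Pow(r, -1)))
Pow(Add(Function('L')(Function('U')(-15, 5)), 67771), -1) = Pow(Add(Mul(Rational(1, 2), Pow(-15, -1)), 67771), -1) = Pow(Add(Mul(Rational(1, 2), Rational(-1, 15)), 67771), -1) = Pow(Add(Rational(-1, 30), 67771), -1) = Pow(Rational(2033129, 30), -1) = Rational(30, 2033129)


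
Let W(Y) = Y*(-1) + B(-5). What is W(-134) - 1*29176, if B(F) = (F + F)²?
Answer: -28942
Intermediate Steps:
B(F) = 4*F² (B(F) = (2*F)² = 4*F²)
W(Y) = 100 - Y (W(Y) = Y*(-1) + 4*(-5)² = -Y + 4*25 = -Y + 100 = 100 - Y)
W(-134) - 1*29176 = (100 - 1*(-134)) - 1*29176 = (100 + 134) - 29176 = 234 - 29176 = -28942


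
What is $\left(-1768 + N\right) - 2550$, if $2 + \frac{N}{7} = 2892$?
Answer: $15912$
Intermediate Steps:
$N = 20230$ ($N = -14 + 7 \cdot 2892 = -14 + 20244 = 20230$)
$\left(-1768 + N\right) - 2550 = \left(-1768 + 20230\right) - 2550 = 18462 - 2550 = 15912$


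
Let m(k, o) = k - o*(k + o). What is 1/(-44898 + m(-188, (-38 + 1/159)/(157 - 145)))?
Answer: -3640464/166337384449 ≈ -2.1886e-5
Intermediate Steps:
m(k, o) = k - o*(k + o)
1/(-44898 + m(-188, (-38 + 1/159)/(157 - 145))) = 1/(-44898 + (-188 - ((-38 + 1/159)/(157 - 145))² - 1*(-188)*(-38 + 1/159)/(157 - 145))) = 1/(-44898 + (-188 - ((-38 + 1/159)/12)² - 1*(-188)*(-38 + 1/159)/12)) = 1/(-44898 + (-188 - (-6041/159*1/12)² - 1*(-188)*(-6041/159*1/12))) = 1/(-44898 + (-188 - (-6041/1908)² - 1*(-188)*(-6041/1908))) = 1/(-44898 + (-188 - 1*36493681/3640464 - 283927/477)) = 1/(-44898 + (-188 - 36493681/3640464 - 283927/477)) = 1/(-44898 - 2887831777/3640464) = 1/(-166337384449/3640464) = -3640464/166337384449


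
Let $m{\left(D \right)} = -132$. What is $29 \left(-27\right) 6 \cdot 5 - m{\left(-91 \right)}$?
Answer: $-23358$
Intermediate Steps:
$29 \left(-27\right) 6 \cdot 5 - m{\left(-91 \right)} = 29 \left(-27\right) 6 \cdot 5 - -132 = \left(-783\right) 30 + 132 = -23490 + 132 = -23358$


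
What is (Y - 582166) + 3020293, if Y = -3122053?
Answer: -683926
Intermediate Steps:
(Y - 582166) + 3020293 = (-3122053 - 582166) + 3020293 = -3704219 + 3020293 = -683926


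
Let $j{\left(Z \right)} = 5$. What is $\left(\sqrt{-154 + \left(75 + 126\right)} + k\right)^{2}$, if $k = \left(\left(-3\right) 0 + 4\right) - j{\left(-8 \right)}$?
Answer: $\left(1 - \sqrt{47}\right)^{2} \approx 34.289$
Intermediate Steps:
$k = -1$ ($k = \left(\left(-3\right) 0 + 4\right) - 5 = \left(0 + 4\right) - 5 = 4 - 5 = -1$)
$\left(\sqrt{-154 + \left(75 + 126\right)} + k\right)^{2} = \left(\sqrt{-154 + \left(75 + 126\right)} - 1\right)^{2} = \left(\sqrt{-154 + 201} - 1\right)^{2} = \left(\sqrt{47} - 1\right)^{2} = \left(-1 + \sqrt{47}\right)^{2}$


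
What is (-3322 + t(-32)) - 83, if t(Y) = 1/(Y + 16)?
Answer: -54481/16 ≈ -3405.1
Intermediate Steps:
t(Y) = 1/(16 + Y)
(-3322 + t(-32)) - 83 = (-3322 + 1/(16 - 32)) - 83 = (-3322 + 1/(-16)) - 83 = (-3322 - 1/16) - 83 = -53153/16 - 83 = -54481/16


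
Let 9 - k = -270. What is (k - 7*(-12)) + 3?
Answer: 366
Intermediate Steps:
k = 279 (k = 9 - 1*(-270) = 9 + 270 = 279)
(k - 7*(-12)) + 3 = (279 - 7*(-12)) + 3 = (279 + 84) + 3 = 363 + 3 = 366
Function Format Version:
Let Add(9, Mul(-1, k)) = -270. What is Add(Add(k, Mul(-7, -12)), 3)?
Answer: 366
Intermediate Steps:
k = 279 (k = Add(9, Mul(-1, -270)) = Add(9, 270) = 279)
Add(Add(k, Mul(-7, -12)), 3) = Add(Add(279, Mul(-7, -12)), 3) = Add(Add(279, 84), 3) = Add(363, 3) = 366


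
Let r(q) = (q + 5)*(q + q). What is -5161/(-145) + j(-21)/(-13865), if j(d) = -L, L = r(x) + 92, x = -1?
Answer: 14313889/402085 ≈ 35.599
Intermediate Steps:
r(q) = 2*q*(5 + q) (r(q) = (5 + q)*(2*q) = 2*q*(5 + q))
L = 84 (L = 2*(-1)*(5 - 1) + 92 = 2*(-1)*4 + 92 = -8 + 92 = 84)
j(d) = -84 (j(d) = -1*84 = -84)
-5161/(-145) + j(-21)/(-13865) = -5161/(-145) - 84/(-13865) = -5161*(-1/145) - 84*(-1/13865) = 5161/145 + 84/13865 = 14313889/402085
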